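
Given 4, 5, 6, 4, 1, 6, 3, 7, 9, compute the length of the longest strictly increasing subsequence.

Let dp[i] be the longest increasing subsequence ending at position i. Then dp = [1, 2, 3, 1, 1, 3, 2, 4, 5].
The maximum is 5; one witness is 4, 5, 6, 7, 9 at positions 1,2,3,8,9.

5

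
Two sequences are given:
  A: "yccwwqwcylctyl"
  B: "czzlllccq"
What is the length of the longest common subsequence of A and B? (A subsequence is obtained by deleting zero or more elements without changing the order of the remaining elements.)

A longest common subsequence is ccq (length 3); the LCS DP confirms no longer common subsequence exists.

3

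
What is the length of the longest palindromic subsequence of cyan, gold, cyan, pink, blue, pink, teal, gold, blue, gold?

5

Using dp[i][j] = 2 + dp[i+1][j−1] if the ends match, else max(dp[i+1][j], dp[i][j−1]):
dp[1][10] = 5. A witness is gold blue gold blue gold at positions 2,5,8,9,10.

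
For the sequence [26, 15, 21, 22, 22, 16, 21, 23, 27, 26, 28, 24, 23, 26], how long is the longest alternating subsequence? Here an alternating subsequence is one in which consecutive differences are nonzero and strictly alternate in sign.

A longest alternating subsequence is 26, 15, 21, 16, 27, 26, 28, 24, 26 (positions 1,2,3,6,9,10,11,12,14); its 8 consecutive differences strictly alternate in sign, and length 9 is optimal.

9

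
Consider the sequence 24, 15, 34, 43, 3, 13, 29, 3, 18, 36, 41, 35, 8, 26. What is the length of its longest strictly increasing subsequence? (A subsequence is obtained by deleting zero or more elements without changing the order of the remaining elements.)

5

Scanning left to right, the best length ending at each element is: 24→1, 15→1, 34→2, 43→3, 3→1, 13→2, 29→3, 3→1, 18→3, 36→4, 41→5, 35→4, 8→2, 26→4.
So the longest increasing subsequence has length 5, e.g. 3, 13, 29, 36, 41.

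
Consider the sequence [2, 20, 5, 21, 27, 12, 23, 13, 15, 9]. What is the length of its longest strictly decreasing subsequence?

Let dp[i] be the longest decreasing subsequence ending at position i. Then dp = [1, 1, 2, 1, 1, 2, 2, 3, 3, 4].
The maximum is 4; one witness is 27, 23, 13, 9 at positions 5,7,8,10.

4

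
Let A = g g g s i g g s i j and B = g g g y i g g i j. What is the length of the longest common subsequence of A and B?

A longest common subsequence is gggiggij (length 8); the LCS DP confirms no longer common subsequence exists.

8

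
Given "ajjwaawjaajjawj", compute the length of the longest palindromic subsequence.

One longest palindromic subsequence is ajjaajaajja (positions 1,2,3,5,6,8,9,10,11,12,13); it reads the same forward and backward, and the interval DP gives dp[1][15] = 11.

11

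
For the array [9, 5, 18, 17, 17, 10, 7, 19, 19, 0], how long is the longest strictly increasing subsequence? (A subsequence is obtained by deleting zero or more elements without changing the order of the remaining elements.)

3

Let dp[i] be the longest increasing subsequence ending at position i. Then dp = [1, 1, 2, 2, 2, 2, 2, 3, 3, 1].
The maximum is 3; one witness is 9, 18, 19 at positions 1,3,8.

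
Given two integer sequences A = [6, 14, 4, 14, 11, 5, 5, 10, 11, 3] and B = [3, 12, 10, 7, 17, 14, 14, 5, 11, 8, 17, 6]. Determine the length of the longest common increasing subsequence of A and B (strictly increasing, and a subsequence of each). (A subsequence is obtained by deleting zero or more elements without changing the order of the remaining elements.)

2

A longest common strictly increasing subsequence is 10, 11 (length 2); it appears in order in both A and B, and no longer such subsequence exists.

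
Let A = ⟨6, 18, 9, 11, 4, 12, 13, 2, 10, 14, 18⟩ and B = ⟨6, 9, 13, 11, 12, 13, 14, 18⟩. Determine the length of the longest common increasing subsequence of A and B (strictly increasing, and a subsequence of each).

A longest common strictly increasing subsequence is 6, 9, 11, 12, 13, 14, 18 (length 7); it appears in order in both A and B, and no longer such subsequence exists.

7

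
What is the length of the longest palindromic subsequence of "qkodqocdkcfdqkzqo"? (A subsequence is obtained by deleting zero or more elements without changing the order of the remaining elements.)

Using dp[i][j] = 2 + dp[i+1][j−1] if the ends match, else max(dp[i+1][j], dp[i][j−1]):
dp[1][17] = 9. A witness is qkqdfdqkq at positions 1,2,5,8,11,12,13,14,16.

9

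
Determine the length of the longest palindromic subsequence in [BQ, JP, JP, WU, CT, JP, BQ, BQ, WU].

5

One longest palindromic subsequence is BQ JP CT JP BQ (positions 1,3,5,6,8); it reads the same forward and backward, and the interval DP gives dp[1][9] = 5.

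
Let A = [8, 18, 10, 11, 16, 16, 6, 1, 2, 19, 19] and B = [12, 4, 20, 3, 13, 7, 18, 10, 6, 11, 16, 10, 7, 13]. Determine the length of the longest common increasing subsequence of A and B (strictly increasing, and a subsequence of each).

For each value that appears in both, track the longest common increasing run ending there.
The best achievable length is 3; one witness is 10, 11, 16 (A-positions 3,4,5, B-positions 8,10,11).

3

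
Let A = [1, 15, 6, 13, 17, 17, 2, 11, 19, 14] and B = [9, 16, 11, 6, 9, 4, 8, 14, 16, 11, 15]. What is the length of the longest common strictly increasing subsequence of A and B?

2

A longest common strictly increasing subsequence is 11, 14 (length 2); it appears in order in both A and B, and no longer such subsequence exists.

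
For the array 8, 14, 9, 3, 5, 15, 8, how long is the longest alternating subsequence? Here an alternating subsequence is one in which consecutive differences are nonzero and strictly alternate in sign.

5

A longest alternating subsequence is 8, 14, 9, 15, 8 (positions 1,2,3,6,7); its 4 consecutive differences strictly alternate in sign, and length 5 is optimal.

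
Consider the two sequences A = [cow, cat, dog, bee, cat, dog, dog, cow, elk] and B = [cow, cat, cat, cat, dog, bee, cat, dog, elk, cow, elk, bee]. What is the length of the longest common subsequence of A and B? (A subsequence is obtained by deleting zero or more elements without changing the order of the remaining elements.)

Backtracking the LCS table gives one alignment: cow (A1,B1) → cat (A2,B4) → dog (A3,B5) → bee (A4,B6) → cat (A5,B7) → dog (A6,B8) → cow (A8,B10) → elk (A9,B11).
So the longest common subsequence has length 8.

8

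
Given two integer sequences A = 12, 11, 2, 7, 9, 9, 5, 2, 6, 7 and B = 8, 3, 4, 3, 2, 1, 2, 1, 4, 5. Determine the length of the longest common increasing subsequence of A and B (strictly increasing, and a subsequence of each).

2

A longest common strictly increasing subsequence is 2, 5 (length 2); it appears in order in both A and B, and no longer such subsequence exists.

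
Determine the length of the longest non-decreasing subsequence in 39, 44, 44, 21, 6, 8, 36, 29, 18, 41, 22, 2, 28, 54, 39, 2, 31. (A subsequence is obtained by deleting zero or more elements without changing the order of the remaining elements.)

One longest non-decreasing subsequence is 6, 8, 18, 22, 28, 54 (positions 5,6,9,11,13,14), of length 6; no longer one exists.

6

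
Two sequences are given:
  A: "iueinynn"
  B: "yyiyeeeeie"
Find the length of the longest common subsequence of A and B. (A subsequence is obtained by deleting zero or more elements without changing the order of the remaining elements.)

Backtracking the LCS table gives one alignment: i (A1,B3) → e (A3,B8) → i (A4,B9).
So the longest common subsequence has length 3.

3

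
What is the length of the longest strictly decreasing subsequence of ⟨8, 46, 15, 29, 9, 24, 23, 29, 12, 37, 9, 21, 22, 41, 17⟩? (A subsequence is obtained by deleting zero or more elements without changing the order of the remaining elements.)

6

Let dp[i] be the longest decreasing subsequence ending at position i. Then dp = [1, 1, 2, 2, 3, 3, 4, 2, 5, 2, 6, 5, 5, 2, 6].
The maximum is 6; one witness is 46, 29, 24, 23, 12, 9 at positions 2,4,6,7,9,11.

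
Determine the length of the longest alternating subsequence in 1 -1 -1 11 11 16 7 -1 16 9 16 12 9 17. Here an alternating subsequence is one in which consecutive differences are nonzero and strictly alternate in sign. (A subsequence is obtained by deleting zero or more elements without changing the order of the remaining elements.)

9

A longest alternating subsequence is 1, -1, 11, 7, 16, 9, 16, 12, 17 (positions 1,2,4,7,9,10,11,12,14); its 8 consecutive differences strictly alternate in sign, and length 9 is optimal.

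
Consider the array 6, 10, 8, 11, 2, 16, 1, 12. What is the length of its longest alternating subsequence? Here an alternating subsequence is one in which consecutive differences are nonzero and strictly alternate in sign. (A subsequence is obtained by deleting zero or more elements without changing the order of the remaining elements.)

8

A longest alternating subsequence is 6, 10, 8, 11, 2, 16, 1, 12 (positions 1,2,3,4,5,6,7,8); its 7 consecutive differences strictly alternate in sign, and length 8 is optimal.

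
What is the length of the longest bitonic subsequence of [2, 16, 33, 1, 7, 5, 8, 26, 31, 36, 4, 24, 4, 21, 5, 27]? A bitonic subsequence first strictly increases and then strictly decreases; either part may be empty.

9

One longest bitonic subsequence is 2, 7, 8, 26, 31, 36, 24, 21, 5 (positions 1,5,7,8,9,10,12,14,15): it rises to 36 then falls. Length 9 is optimal.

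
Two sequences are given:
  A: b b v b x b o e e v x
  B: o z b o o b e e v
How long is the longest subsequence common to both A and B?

5

Backtracking the LCS table gives one alignment: b (A1,B3) → b (A6,B6) → e (A8,B7) → e (A9,B8) → v (A10,B9).
So the longest common subsequence has length 5.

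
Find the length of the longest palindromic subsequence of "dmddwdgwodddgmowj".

9

One longest palindromic subsequence is mdddodddm (positions 2,3,4,6,9,10,11,12,14); it reads the same forward and backward, and the interval DP gives dp[1][17] = 9.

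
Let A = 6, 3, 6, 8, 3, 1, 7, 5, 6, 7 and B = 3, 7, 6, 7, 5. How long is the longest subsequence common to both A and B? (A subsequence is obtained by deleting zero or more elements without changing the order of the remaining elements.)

Backtracking the LCS table gives one alignment: 3 (A2,B1) → 6 (A3,B3) → 7 (A7,B4) → 5 (A8,B5).
So the longest common subsequence has length 4.

4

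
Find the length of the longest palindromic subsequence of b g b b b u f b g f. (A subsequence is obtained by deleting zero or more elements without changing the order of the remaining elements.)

One longest palindromic subsequence is gbbbbg (positions 2,3,4,5,8,9); it reads the same forward and backward, and the interval DP gives dp[1][10] = 6.

6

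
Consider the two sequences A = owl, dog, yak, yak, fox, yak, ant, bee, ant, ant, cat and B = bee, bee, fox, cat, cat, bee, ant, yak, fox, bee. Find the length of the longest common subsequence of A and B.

3

Backtracking the LCS table gives one alignment: yak (A4,B8) → fox (A5,B9) → bee (A8,B10).
So the longest common subsequence has length 3.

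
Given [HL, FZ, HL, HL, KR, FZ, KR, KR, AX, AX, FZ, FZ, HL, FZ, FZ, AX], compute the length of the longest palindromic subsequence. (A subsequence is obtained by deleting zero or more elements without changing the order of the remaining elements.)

One longest palindromic subsequence is FZ HL FZ AX AX FZ HL FZ (positions 2,4,6,9,10,12,13,15); it reads the same forward and backward, and the interval DP gives dp[1][16] = 8.

8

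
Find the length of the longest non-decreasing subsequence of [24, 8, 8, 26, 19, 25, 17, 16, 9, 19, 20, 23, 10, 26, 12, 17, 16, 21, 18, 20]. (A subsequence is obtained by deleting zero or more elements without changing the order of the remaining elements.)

Let dp[i] be the longest non-decreasing subsequence ending at position i. Then dp = [1, 1, 2, 3, 3, 4, 3, 3, 3, 4, 5, 6, 4, 7, 5, 6, 6, 7, 7, 8].
The maximum is 8; one witness is 8, 8, 9, 10, 12, 17, 18, 20 at positions 2,3,9,13,15,16,19,20.

8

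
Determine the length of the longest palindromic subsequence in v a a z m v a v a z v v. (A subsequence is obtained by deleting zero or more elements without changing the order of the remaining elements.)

Using dp[i][j] = 2 + dp[i+1][j−1] if the ends match, else max(dp[i+1][j], dp[i][j−1]):
dp[1][12] = 7. A witness is vvavavv at positions 1,6,7,8,9,11,12.

7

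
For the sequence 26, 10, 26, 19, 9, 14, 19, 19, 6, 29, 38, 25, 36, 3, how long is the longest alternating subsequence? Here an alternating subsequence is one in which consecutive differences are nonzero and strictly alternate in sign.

Track the best alternating length ending on an up-step vs a down-step at each position: up/down = 1/1, 1/2, 3/1, 3/4, 1/4, 5/4, 5/4, 5/4, 1/6, 7/1, 7/1, 7/8, 9/8, 1/10.
The maximum over both is 10; one such subsequence is 26, 10, 26, 9, 14, 6, 29, 25, 36, 3.

10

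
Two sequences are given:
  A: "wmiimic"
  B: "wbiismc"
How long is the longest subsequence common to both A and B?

A longest common subsequence is wiimc (length 5); the LCS DP confirms no longer common subsequence exists.

5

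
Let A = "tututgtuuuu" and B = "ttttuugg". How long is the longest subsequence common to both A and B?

6

Backtracking the LCS table gives one alignment: t (A1,B1) → t (A3,B2) → t (A5,B3) → t (A7,B4) → u (A8,B5) → u (A9,B6).
So the longest common subsequence has length 6.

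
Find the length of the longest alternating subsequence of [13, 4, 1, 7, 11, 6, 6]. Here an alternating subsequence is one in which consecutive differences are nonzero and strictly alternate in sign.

4

A longest alternating subsequence is 13, 4, 7, 6 (positions 1,2,4,6); its 3 consecutive differences strictly alternate in sign, and length 4 is optimal.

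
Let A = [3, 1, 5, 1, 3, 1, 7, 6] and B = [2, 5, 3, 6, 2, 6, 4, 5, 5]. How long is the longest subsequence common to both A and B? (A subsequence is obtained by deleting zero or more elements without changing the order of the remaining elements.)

A longest common subsequence is 5, 3, 6 (length 3); the LCS DP confirms no longer common subsequence exists.

3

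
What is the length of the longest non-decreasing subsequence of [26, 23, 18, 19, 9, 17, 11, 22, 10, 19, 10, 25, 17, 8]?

4

Let dp[i] be the longest non-decreasing subsequence ending at position i. Then dp = [1, 1, 1, 2, 1, 2, 2, 3, 2, 3, 3, 4, 4, 1].
The maximum is 4; one witness is 18, 19, 22, 25 at positions 3,4,8,12.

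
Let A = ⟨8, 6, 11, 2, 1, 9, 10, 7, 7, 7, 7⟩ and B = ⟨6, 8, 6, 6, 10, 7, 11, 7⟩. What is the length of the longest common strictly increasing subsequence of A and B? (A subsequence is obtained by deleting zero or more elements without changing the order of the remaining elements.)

For each value that appears in both, track the longest common increasing run ending there.
The best achievable length is 2; one witness is 6, 10 (A-positions 2,7, B-positions 1,5).

2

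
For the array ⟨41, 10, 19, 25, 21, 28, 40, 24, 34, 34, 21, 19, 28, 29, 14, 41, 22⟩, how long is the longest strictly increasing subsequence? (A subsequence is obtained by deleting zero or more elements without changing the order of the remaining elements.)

7

Scanning left to right, the best length ending at each element is: 41→1, 10→1, 19→2, 25→3, 21→3, 28→4, 40→5, 24→4, 34→5, 34→5, 21→3, 19→2, 28→5, 29→6, 14→2, 41→7, 22→4.
So the longest increasing subsequence has length 7, e.g. 10, 19, 21, 24, 28, 29, 41.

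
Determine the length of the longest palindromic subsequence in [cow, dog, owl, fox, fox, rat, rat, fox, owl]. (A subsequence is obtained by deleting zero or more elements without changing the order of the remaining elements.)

Using dp[i][j] = 2 + dp[i+1][j−1] if the ends match, else max(dp[i+1][j], dp[i][j−1]):
dp[1][9] = 6. A witness is owl fox rat rat fox owl at positions 3,4,6,7,8,9.

6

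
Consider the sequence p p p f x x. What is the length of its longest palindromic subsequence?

Using dp[i][j] = 2 + dp[i+1][j−1] if the ends match, else max(dp[i+1][j], dp[i][j−1]):
dp[1][6] = 3. A witness is ppp at positions 1,2,3.

3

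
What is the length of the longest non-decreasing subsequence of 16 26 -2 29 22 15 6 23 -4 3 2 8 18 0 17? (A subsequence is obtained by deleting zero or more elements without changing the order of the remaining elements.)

Let dp[i] be the longest non-decreasing subsequence ending at position i. Then dp = [1, 2, 1, 3, 2, 2, 2, 3, 1, 2, 2, 3, 4, 2, 4].
The maximum is 4; one witness is -2, 6, 8, 18 at positions 3,7,12,13.

4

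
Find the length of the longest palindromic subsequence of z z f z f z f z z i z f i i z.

Using dp[i][j] = 2 + dp[i+1][j−1] if the ends match, else max(dp[i+1][j], dp[i][j−1]):
dp[1][15] = 9. A witness is zfzzzzzfz at positions 1,3,4,6,8,9,11,12,15.

9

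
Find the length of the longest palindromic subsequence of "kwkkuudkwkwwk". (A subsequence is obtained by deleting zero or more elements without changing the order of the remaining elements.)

10

One longest palindromic subsequence is kwkkuukkwk (positions 1,2,3,4,5,6,8,10,12,13); it reads the same forward and backward, and the interval DP gives dp[1][13] = 10.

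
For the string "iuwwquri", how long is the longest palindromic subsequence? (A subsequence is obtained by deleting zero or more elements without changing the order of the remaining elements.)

6

One longest palindromic subsequence is iuwwui (positions 1,2,3,4,6,8); it reads the same forward and backward, and the interval DP gives dp[1][8] = 6.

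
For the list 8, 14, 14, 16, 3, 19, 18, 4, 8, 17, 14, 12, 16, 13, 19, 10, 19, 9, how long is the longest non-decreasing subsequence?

7

One longest non-decreasing subsequence is 8, 14, 14, 16, 19, 19, 19 (positions 1,2,3,4,6,15,17), of length 7; no longer one exists.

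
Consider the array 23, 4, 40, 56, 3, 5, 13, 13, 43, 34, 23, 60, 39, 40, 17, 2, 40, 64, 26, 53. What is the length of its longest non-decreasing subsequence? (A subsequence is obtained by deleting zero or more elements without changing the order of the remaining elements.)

One longest non-decreasing subsequence is 4, 5, 13, 13, 34, 39, 40, 40, 64 (positions 2,6,7,8,10,13,14,17,18), of length 9; no longer one exists.

9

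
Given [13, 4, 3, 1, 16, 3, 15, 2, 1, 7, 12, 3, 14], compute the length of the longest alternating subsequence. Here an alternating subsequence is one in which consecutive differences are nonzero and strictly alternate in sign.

Track the best alternating length ending on an up-step vs a down-step at each position: up/down = 1/1, 1/2, 1/2, 1/2, 3/1, 3/4, 5/4, 3/6, 1/6, 7/6, 7/6, 7/8, 9/6.
The maximum over both is 9; one such subsequence is 13, 4, 16, 3, 15, 2, 7, 3, 14.

9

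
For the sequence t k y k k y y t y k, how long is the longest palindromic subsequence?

One longest palindromic subsequence is kyyyyk (positions 2,3,6,7,9,10); it reads the same forward and backward, and the interval DP gives dp[1][10] = 6.

6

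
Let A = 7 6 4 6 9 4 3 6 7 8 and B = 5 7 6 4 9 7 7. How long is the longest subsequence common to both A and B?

A longest common subsequence is 7, 6, 4, 9, 7 (length 5); the LCS DP confirms no longer common subsequence exists.

5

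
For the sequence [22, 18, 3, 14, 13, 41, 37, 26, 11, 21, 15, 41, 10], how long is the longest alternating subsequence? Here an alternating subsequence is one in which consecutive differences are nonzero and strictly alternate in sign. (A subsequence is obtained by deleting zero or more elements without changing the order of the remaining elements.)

10

A longest alternating subsequence is 22, 3, 14, 13, 41, 11, 21, 15, 41, 10 (positions 1,3,4,5,6,9,10,11,12,13); its 9 consecutive differences strictly alternate in sign, and length 10 is optimal.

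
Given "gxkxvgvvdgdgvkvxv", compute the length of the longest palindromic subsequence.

One longest palindromic subsequence is xkvgdgdgvkx (positions 2,3,5,6,9,10,11,12,13,14,16); it reads the same forward and backward, and the interval DP gives dp[1][17] = 11.

11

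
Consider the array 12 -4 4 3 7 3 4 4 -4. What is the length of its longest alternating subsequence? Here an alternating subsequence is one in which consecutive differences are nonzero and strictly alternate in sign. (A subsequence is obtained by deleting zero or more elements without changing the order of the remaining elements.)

Track the best alternating length ending on an up-step vs a down-step at each position: up/down = 1/1, 1/2, 3/2, 3/4, 5/2, 3/6, 7/6, 7/6, 1/8.
The maximum over both is 8; one such subsequence is 12, -4, 4, 3, 7, 3, 4, -4.

8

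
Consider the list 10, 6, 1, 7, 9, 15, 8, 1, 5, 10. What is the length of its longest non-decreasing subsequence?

Scanning left to right, the best length ending at each element is: 10→1, 6→1, 1→1, 7→2, 9→3, 15→4, 8→3, 1→2, 5→3, 10→4.
So the longest non-decreasing subsequence has length 4, e.g. 6, 7, 9, 15.

4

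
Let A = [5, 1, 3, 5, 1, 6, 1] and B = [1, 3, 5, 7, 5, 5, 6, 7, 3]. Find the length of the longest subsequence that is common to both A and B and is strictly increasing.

For each value that appears in both, track the longest common increasing run ending there.
The best achievable length is 4; one witness is 1, 3, 5, 6 (A-positions 2,3,4,6, B-positions 1,2,3,7).

4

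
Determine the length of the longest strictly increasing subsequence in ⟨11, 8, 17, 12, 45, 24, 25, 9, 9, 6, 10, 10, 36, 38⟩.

6

One longest increasing subsequence is 11, 17, 24, 25, 36, 38 (positions 1,3,6,7,13,14), of length 6; no longer one exists.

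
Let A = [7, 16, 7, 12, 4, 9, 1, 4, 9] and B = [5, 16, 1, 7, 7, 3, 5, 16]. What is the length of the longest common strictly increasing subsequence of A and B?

For each value that appears in both, track the longest common increasing run ending there.
The best achievable length is 2; one witness is 7, 16 (A-positions 1,2, B-positions 4,8).

2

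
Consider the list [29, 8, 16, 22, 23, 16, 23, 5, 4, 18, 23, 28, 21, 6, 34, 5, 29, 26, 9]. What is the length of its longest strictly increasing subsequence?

Scanning left to right, the best length ending at each element is: 29→1, 8→1, 16→2, 22→3, 23→4, 16→2, 23→4, 5→1, 4→1, 18→3, 23→4, 28→5, 21→4, 6→2, 34→6, 5→2, 29→6, 26→5, 9→3.
So the longest increasing subsequence has length 6, e.g. 8, 16, 22, 23, 28, 34.

6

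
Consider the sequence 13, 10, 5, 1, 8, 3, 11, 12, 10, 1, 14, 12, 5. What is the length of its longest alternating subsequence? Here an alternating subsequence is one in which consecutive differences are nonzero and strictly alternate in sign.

8

Track the best alternating length ending on an up-step vs a down-step at each position: up/down = 1/1, 1/2, 1/2, 1/2, 3/2, 3/4, 5/2, 5/2, 5/6, 1/6, 7/1, 7/8, 7/8.
The maximum over both is 8; one such subsequence is 13, 5, 8, 3, 11, 10, 14, 12.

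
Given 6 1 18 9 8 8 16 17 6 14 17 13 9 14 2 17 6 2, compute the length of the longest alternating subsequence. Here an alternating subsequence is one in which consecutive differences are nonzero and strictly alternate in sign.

12

Track the best alternating length ending on an up-step vs a down-step at each position: up/down = 1/1, 1/2, 3/1, 3/4, 3/4, 3/4, 5/4, 5/4, 3/6, 7/6, 7/4, 7/8, 7/8, 9/8, 3/10, 11/4, 11/12, 3/12.
The maximum over both is 12; one such subsequence is 6, 1, 18, 9, 16, 6, 14, 13, 14, 2, 17, 6.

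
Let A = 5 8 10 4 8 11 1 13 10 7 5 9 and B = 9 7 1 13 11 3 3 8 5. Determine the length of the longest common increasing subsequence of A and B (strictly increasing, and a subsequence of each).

2

For each value that appears in both, track the longest common increasing run ending there.
The best achievable length is 2; one witness is 1, 13 (A-positions 7,8, B-positions 3,4).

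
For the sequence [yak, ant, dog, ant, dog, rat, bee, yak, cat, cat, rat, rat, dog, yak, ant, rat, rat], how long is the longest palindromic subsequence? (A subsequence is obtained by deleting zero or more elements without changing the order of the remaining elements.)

One longest palindromic subsequence is ant dog rat cat cat rat dog ant (positions 4,5,6,9,10,12,13,15); it reads the same forward and backward, and the interval DP gives dp[1][17] = 8.

8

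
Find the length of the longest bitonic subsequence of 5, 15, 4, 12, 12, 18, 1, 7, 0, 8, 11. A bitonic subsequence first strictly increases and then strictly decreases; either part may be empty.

5

Let inc[i] be the LIS ending at i and dec[i] the longest strictly decreasing subsequence starting at i. inc = [1, 2, 1, 2, 2, 3, 1, 2, 1, 3, 4], dec = [4, 4, 3, 3, 3, 3, 2, 2, 1, 1, 1].
max_i inc[i]+dec[i]−1 = 5, with one witness 5, 15, 12, 7, 0.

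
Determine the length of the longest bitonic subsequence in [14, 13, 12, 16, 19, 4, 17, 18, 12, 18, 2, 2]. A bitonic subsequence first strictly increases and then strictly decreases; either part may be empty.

6

One longest bitonic subsequence is 14, 16, 19, 18, 12, 2 (positions 1,4,5,8,9,12): it rises to 19 then falls. Length 6 is optimal.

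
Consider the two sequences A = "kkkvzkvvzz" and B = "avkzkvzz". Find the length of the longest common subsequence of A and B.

6

Backtracking the LCS table gives one alignment: k (A3,B3) → z (A5,B4) → k (A6,B5) → v (A8,B6) → z (A9,B7) → z (A10,B8).
So the longest common subsequence has length 6.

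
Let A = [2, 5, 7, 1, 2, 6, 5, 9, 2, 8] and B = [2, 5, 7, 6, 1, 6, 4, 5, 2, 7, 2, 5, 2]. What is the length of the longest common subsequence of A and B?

A longest common subsequence is 2, 5, 7, 1, 2, 5, 2 (length 7); the LCS DP confirms no longer common subsequence exists.

7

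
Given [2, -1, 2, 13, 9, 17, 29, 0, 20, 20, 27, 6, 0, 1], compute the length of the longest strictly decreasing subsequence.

Let dp[i] be the longest decreasing subsequence ending at position i. Then dp = [1, 2, 1, 1, 2, 1, 1, 3, 2, 2, 2, 3, 4, 4].
The maximum is 4; one witness is 13, 9, 6, 0 at positions 4,5,12,13.

4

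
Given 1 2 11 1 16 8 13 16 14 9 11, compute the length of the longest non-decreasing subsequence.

5

Let dp[i] be the longest non-decreasing subsequence ending at position i. Then dp = [1, 2, 3, 2, 4, 3, 4, 5, 5, 4, 5].
The maximum is 5; one witness is 1, 2, 11, 16, 16 at positions 1,2,3,5,8.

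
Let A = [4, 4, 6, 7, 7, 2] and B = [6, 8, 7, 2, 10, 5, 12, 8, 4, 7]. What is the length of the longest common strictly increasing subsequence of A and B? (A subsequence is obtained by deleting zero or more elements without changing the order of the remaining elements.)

2

For each value that appears in both, track the longest common increasing run ending there.
The best achievable length is 2; one witness is 6, 7 (A-positions 3,4, B-positions 1,3).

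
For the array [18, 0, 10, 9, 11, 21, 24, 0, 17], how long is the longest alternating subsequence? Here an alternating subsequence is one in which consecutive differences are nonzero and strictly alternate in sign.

7

Track the best alternating length ending on an up-step vs a down-step at each position: up/down = 1/1, 1/2, 3/2, 3/4, 5/2, 5/1, 5/1, 1/6, 7/6.
The maximum over both is 7; one such subsequence is 18, 0, 10, 9, 11, 0, 17.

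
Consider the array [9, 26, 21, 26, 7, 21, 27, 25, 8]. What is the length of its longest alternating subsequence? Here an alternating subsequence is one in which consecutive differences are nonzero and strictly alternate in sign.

7

Track the best alternating length ending on an up-step vs a down-step at each position: up/down = 1/1, 2/1, 2/3, 4/1, 1/5, 6/5, 6/1, 6/7, 6/7.
The maximum over both is 7; one such subsequence is 9, 26, 21, 26, 7, 27, 25.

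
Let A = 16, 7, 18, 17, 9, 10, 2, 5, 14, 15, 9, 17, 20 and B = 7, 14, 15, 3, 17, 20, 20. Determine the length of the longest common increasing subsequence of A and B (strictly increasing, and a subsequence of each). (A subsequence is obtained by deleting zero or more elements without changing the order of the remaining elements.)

5

A longest common strictly increasing subsequence is 7, 14, 15, 17, 20 (length 5); it appears in order in both A and B, and no longer such subsequence exists.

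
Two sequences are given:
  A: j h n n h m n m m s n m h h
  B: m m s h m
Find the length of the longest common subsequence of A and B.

4

Backtracking the LCS table gives one alignment: m (A8,B1) → m (A9,B2) → s (A10,B3) → m (A12,B5).
So the longest common subsequence has length 4.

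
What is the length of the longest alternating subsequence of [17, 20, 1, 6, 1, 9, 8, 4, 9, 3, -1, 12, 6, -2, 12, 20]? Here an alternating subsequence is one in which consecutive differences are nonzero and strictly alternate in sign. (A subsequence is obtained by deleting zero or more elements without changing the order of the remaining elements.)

A longest alternating subsequence is 17, 20, 1, 6, 1, 9, 8, 9, 3, 12, 6, 12 (positions 1,2,3,4,5,6,7,9,10,12,13,15); its 11 consecutive differences strictly alternate in sign, and length 12 is optimal.

12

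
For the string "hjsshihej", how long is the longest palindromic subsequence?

Using dp[i][j] = 2 + dp[i+1][j−1] if the ends match, else max(dp[i+1][j], dp[i][j−1]):
dp[1][9] = 5. A witness is jhihj at positions 2,5,6,7,9.

5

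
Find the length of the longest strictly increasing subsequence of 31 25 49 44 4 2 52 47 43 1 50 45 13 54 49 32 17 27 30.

5

Let dp[i] be the longest increasing subsequence ending at position i. Then dp = [1, 1, 2, 2, 1, 1, 3, 3, 2, 1, 4, 3, 2, 5, 4, 3, 3, 4, 5].
The maximum is 5; one witness is 31, 44, 47, 50, 54 at positions 1,4,8,11,14.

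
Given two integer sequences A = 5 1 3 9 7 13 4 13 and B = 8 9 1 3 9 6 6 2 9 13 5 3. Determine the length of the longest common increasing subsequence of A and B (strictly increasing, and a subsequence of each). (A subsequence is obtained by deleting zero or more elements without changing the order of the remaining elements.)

4

For each value that appears in both, track the longest common increasing run ending there.
The best achievable length is 4; one witness is 1, 3, 9, 13 (A-positions 2,3,4,6, B-positions 3,4,5,10).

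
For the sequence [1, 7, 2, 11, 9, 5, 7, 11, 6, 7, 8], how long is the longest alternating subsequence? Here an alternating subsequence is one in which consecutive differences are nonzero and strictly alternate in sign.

Track the best alternating length ending on an up-step vs a down-step at each position: up/down = 1/1, 2/1, 2/3, 4/1, 4/5, 4/5, 6/5, 6/1, 6/7, 8/7, 8/7.
The maximum over both is 8; one such subsequence is 1, 7, 2, 11, 5, 7, 6, 7.

8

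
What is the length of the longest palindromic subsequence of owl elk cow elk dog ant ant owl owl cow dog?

5

Using dp[i][j] = 2 + dp[i+1][j−1] if the ends match, else max(dp[i+1][j], dp[i][j−1]):
dp[1][11] = 5. A witness is owl elk cow elk owl at positions 1,2,3,4,9.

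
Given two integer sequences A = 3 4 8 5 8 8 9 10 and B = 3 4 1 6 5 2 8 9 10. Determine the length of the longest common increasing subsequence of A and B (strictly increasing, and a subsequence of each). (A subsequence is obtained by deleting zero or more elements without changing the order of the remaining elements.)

A longest common strictly increasing subsequence is 3, 4, 5, 8, 9, 10 (length 6); it appears in order in both A and B, and no longer such subsequence exists.

6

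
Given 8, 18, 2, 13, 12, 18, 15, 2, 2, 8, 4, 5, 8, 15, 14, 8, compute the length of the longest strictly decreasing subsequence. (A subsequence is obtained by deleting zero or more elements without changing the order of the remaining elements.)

Let dp[i] be the longest decreasing subsequence ending at position i. Then dp = [1, 1, 2, 2, 3, 1, 2, 4, 4, 4, 5, 5, 4, 2, 3, 4].
The maximum is 5; one witness is 18, 13, 12, 8, 4 at positions 2,4,5,10,11.

5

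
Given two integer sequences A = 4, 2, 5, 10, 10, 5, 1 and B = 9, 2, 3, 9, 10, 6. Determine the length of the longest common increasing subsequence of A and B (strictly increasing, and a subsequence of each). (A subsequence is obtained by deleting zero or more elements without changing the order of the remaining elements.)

For each value that appears in both, track the longest common increasing run ending there.
The best achievable length is 2; one witness is 2, 10 (A-positions 2,4, B-positions 2,5).

2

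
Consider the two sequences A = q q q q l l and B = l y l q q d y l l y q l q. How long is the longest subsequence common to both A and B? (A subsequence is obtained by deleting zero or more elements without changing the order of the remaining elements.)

Backtracking the LCS table gives one alignment: q (A1,B4) → q (A2,B5) → q (A3,B11) → q (A4,B13).
So the longest common subsequence has length 4.

4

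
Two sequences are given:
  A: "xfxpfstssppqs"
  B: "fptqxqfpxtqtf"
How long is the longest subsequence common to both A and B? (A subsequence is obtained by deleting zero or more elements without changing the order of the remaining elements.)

5

Backtracking the LCS table gives one alignment: x (A1,B5) → f (A2,B7) → x (A3,B9) → t (A7,B10) → q (A12,B11).
So the longest common subsequence has length 5.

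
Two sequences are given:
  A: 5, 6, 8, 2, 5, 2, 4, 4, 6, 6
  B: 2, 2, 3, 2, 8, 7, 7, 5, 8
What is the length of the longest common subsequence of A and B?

2

Backtracking the LCS table gives one alignment: 5 (A1,B8) → 8 (A3,B9).
So the longest common subsequence has length 2.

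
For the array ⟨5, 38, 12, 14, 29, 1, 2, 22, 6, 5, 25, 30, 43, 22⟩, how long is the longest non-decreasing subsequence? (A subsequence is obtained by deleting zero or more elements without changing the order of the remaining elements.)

7

Scanning left to right, the best length ending at each element is: 5→1, 38→2, 12→2, 14→3, 29→4, 1→1, 2→2, 22→4, 6→3, 5→3, 25→5, 30→6, 43→7, 22→5.
So the longest non-decreasing subsequence has length 7, e.g. 5, 12, 14, 22, 25, 30, 43.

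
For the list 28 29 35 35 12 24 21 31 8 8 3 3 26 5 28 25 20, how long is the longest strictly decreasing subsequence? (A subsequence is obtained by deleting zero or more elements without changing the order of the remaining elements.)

Let dp[i] be the longest decreasing subsequence ending at position i. Then dp = [1, 1, 1, 1, 2, 2, 3, 2, 4, 4, 5, 5, 3, 5, 3, 4, 5].
The maximum is 5; one witness is 28, 24, 21, 8, 3 at positions 1,6,7,9,11.

5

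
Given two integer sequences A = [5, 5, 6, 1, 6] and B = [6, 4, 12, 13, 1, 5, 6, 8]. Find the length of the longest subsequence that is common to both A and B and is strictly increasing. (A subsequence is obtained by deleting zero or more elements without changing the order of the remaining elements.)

2

For each value that appears in both, track the longest common increasing run ending there.
The best achievable length is 2; one witness is 5, 6 (A-positions 1,3, B-positions 6,7).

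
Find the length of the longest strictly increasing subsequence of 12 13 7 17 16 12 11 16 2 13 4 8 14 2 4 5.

4

Scanning left to right, the best length ending at each element is: 12→1, 13→2, 7→1, 17→3, 16→3, 12→2, 11→2, 16→3, 2→1, 13→3, 4→2, 8→3, 14→4, 2→1, 4→2, 5→3.
So the longest increasing subsequence has length 4, e.g. 7, 12, 13, 14.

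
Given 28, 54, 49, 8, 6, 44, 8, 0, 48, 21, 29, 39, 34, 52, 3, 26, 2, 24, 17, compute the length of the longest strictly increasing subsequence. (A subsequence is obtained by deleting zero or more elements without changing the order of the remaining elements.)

Let dp[i] be the longest increasing subsequence ending at position i. Then dp = [1, 2, 2, 1, 1, 2, 2, 1, 3, 3, 4, 5, 5, 6, 2, 4, 2, 4, 3].
The maximum is 6; one witness is 6, 8, 21, 29, 39, 52 at positions 5,7,10,11,12,14.

6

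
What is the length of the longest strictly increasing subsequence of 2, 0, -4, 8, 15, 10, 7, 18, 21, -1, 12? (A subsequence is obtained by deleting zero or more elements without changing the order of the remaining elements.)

5

Let dp[i] be the longest increasing subsequence ending at position i. Then dp = [1, 1, 1, 2, 3, 3, 2, 4, 5, 2, 4].
The maximum is 5; one witness is 2, 8, 15, 18, 21 at positions 1,4,5,8,9.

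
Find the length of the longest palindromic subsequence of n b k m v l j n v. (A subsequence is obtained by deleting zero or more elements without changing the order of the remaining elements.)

3

Using dp[i][j] = 2 + dp[i+1][j−1] if the ends match, else max(dp[i+1][j], dp[i][j−1]):
dp[1][9] = 3. A witness is vnv at positions 5,8,9.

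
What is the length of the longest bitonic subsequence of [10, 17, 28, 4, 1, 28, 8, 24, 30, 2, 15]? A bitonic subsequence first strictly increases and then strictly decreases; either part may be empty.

5

Let inc[i] be the LIS ending at i and dec[i] the longest strictly decreasing subsequence starting at i. inc = [1, 2, 3, 1, 1, 3, 2, 3, 4, 2, 3], dec = [3, 3, 3, 2, 1, 3, 2, 2, 2, 1, 1].
max_i inc[i]+dec[i]−1 = 5, with one witness 10, 17, 28, 24, 15.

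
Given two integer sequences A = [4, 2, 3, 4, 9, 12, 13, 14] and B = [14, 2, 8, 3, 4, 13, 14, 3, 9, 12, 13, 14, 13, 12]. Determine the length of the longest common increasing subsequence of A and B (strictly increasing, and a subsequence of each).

7

For each value that appears in both, track the longest common increasing run ending there.
The best achievable length is 7; one witness is 2, 3, 4, 9, 12, 13, 14 (A-positions 2,3,4,5,6,7,8, B-positions 2,4,5,9,10,11,12).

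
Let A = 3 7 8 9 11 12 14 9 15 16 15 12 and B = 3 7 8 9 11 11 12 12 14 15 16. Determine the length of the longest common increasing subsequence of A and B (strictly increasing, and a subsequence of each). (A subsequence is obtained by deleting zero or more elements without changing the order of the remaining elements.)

9

A longest common strictly increasing subsequence is 3, 7, 8, 9, 11, 12, 14, 15, 16 (length 9); it appears in order in both A and B, and no longer such subsequence exists.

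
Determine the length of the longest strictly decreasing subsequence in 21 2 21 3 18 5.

3

Let dp[i] be the longest decreasing subsequence ending at position i. Then dp = [1, 2, 1, 2, 2, 3].
The maximum is 3; one witness is 21, 18, 5 at positions 1,5,6.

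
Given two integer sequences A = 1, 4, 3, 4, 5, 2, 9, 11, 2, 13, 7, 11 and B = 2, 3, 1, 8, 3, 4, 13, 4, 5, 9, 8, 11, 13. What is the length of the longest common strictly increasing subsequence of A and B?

7

A longest common strictly increasing subsequence is 1, 3, 4, 5, 9, 11, 13 (length 7); it appears in order in both A and B, and no longer such subsequence exists.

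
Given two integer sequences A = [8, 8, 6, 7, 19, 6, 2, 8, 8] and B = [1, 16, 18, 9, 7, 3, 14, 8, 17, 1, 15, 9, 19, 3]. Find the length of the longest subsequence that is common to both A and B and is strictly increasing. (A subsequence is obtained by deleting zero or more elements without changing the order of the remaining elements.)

A longest common strictly increasing subsequence is 7, 8 (length 2); it appears in order in both A and B, and no longer such subsequence exists.

2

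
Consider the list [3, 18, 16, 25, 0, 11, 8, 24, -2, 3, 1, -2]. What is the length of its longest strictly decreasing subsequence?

7

Let dp[i] be the longest decreasing subsequence ending at position i. Then dp = [1, 1, 2, 1, 3, 3, 4, 2, 5, 5, 6, 7].
The maximum is 7; one witness is 18, 16, 11, 8, 3, 1, -2 at positions 2,3,6,7,10,11,12.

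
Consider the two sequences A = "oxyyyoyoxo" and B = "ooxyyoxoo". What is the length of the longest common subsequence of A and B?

A longest common subsequence is oxyyooo (length 7); the LCS DP confirms no longer common subsequence exists.

7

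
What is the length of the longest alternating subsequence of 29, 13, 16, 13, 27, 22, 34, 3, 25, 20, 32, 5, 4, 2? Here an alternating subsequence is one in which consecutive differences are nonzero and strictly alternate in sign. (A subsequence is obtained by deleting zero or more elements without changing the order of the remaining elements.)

12

Track the best alternating length ending on an up-step vs a down-step at each position: up/down = 1/1, 1/2, 3/2, 1/4, 5/2, 5/6, 7/1, 1/8, 9/8, 9/10, 11/8, 9/12, 9/12, 1/12.
The maximum over both is 12; one such subsequence is 29, 13, 16, 13, 27, 22, 34, 3, 25, 20, 32, 5.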